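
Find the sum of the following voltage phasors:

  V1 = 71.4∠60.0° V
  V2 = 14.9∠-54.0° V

Step 1 — Convert each phasor to rectangular form:
  V1 = 71.4·(cos(60.0°) + j·sin(60.0°)) = 35.7 + j61.83 V
  V2 = 14.9·(cos(-54.0°) + j·sin(-54.0°)) = 8.758 - j12.05 V
Step 2 — Sum components: V_total = 44.46 + j49.78 V.
Step 3 — Convert to polar: |V_total| = 66.74 V, ∠V_total = 48.2°.

V_total = 66.74∠48.2° V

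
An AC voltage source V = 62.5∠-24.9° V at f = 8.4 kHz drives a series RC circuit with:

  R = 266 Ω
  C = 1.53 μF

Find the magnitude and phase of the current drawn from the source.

Step 1 — Angular frequency: ω = 2π·f = 2π·8400 = 5.278e+04 rad/s.
Step 2 — Component impedances:
  R: Z = R = 266 Ω
  C: Z = 1/(jωC) = -j/(ω·C) = 0 - j12.38 Ω
Step 3 — Series combination: Z_total = R + C = 266 - j12.38 Ω = 266.3∠-2.7° Ω.
Step 4 — Source phasor: V = 62.5∠-24.9° V = 56.69 - j26.31 V.
Step 5 — Ohm's law: I = V / Z_total = (56.69 - j26.31) / (266 - j12.38) = 0.2173 - j0.08881 A.
Step 6 — Convert to polar: |I| = 0.2347 A, ∠I = -22.2°.

I = 0.2347∠-22.2° A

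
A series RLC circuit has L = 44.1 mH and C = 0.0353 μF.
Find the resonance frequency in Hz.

Step 1 — Resonance condition Im(Z)=0 gives ω₀ = 1/√(LC).
Step 2 — ω₀ = 1/√(0.0441·3.53e-08) = 2.535e+04 rad/s.
Step 3 — f₀ = ω₀/(2π) = 4034 Hz.

f₀ = 4034 Hz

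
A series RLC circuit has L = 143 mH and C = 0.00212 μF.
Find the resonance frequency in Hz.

Step 1 — Resonance condition Im(Z)=0 gives ω₀ = 1/√(LC).
Step 2 — ω₀ = 1/√(0.143·2.12e-09) = 5.743e+04 rad/s.
Step 3 — f₀ = ω₀/(2π) = 9141 Hz.

f₀ = 9141 Hz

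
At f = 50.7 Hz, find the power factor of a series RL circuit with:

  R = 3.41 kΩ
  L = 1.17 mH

Step 1 — Angular frequency: ω = 2π·f = 2π·50.7 = 318.6 rad/s.
Step 2 — Component impedances:
  R: Z = R = 3410 Ω
  L: Z = jωL = j·318.6·0.00117 = 0 + j0.3727 Ω
Step 3 — Series combination: Z_total = R + L = 3410 + j0.3727 Ω = 3410∠0.0° Ω.
Step 4 — Power factor: PF = cos(φ) = Re(Z)/|Z| = 3410/3410 = 1.
Step 5 — Type: Im(Z) = 0.3727 ⇒ lagging (phase φ = 0.0°).

PF = 1 (lagging, φ = 0.0°)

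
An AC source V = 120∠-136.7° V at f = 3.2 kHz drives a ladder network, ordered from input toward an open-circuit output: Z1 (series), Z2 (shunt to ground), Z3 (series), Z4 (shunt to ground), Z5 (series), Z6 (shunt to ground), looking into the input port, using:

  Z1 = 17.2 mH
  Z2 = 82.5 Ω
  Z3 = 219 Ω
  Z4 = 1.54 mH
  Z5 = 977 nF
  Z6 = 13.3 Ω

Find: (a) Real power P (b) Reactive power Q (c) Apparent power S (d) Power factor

Step 1 — Angular frequency: ω = 2π·f = 2π·3200 = 2.011e+04 rad/s.
Step 2 — Component impedances:
  Z1: Z = jωL = j·2.011e+04·0.0172 = 0 + j345.8 Ω
  Z2: Z = R = 82.5 Ω
  Z3: Z = R = 219 Ω
  Z4: Z = jωL = j·2.011e+04·0.00154 = 0 + j30.96 Ω
  Z5: Z = 1/(jωC) = -j/(ω·C) = 0 - j50.91 Ω
  Z6: Z = R = 13.3 Ω
Step 3 — Ladder network (open output): work backward from the far end, alternating series and parallel combinations. Z_in = 62.27 + j349.8 Ω = 355.3∠79.9° Ω.
Step 4 — Source phasor: V = 120∠-136.7° V = -87.33 - j82.3 V.
Step 5 — Current: I = V / Z = -0.2711 + j0.2014 A = 0.3377∠143.4° A.
Step 6 — Complex power: S = V·I* = 7.102 + j39.9 VA.
Step 7 — Real power: P = Re(S) = 7.102 W.
Step 8 — Reactive power: Q = Im(S) = 39.9 VAR.
Step 9 — Apparent power: |S| = 40.52 VA.
Step 10 — Power factor: PF = P/|S| = 0.1752 (lagging).

(a) P = 7.102 W  (b) Q = 39.9 VAR  (c) S = 40.52 VA  (d) PF = 0.1752 (lagging)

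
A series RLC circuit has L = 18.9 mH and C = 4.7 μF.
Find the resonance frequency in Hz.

Step 1 — Resonance condition Im(Z)=0 gives ω₀ = 1/√(LC).
Step 2 — ω₀ = 1/√(0.0189·4.7e-06) = 3355 rad/s.
Step 3 — f₀ = ω₀/(2π) = 534 Hz.

f₀ = 534 Hz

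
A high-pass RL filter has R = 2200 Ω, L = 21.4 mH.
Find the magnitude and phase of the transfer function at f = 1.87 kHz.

Step 1 — Angular frequency: ω = 2π·1870 = 1.175e+04 rad/s.
Step 2 — Transfer function: H(jω) = jωL/(R + jωL).
Step 3 — Numerator jωL = j·251.4; denominator R + jωL = 2200 + j251.4.
Step 4 — H = 0.01289 + j0.1128.
Step 5 — Magnitude: |H| = 0.1136 (-18.9 dB); phase: φ = 83.5°.

|H| = 0.1136 (-18.9 dB), φ = 83.5°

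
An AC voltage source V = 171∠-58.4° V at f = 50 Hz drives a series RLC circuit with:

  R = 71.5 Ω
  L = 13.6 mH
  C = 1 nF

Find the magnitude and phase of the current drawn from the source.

Step 1 — Angular frequency: ω = 2π·f = 2π·50 = 314.2 rad/s.
Step 2 — Component impedances:
  R: Z = R = 71.5 Ω
  L: Z = jωL = j·314.2·0.0136 = 0 + j4.273 Ω
  C: Z = 1/(jωC) = -j/(ω·C) = 0 - j3.183e+06 Ω
Step 3 — Series combination: Z_total = R + L + C = 71.5 - j3.183e+06 Ω = 3.183e+06∠-90.0° Ω.
Step 4 — Source phasor: V = 171∠-58.4° V = 89.6 - j145.6 V.
Step 5 — Ohm's law: I = V / Z_total = (89.6 - j145.6) / (71.5 - j3.183e+06) = 4.576e-05 + j2.815e-05 A.
Step 6 — Convert to polar: |I| = 5.372e-05 A, ∠I = 31.6°.

I = 5.372e-05∠31.6° A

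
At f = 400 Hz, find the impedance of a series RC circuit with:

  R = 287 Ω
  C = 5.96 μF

Step 1 — Angular frequency: ω = 2π·f = 2π·400 = 2513 rad/s.
Step 2 — Component impedances:
  R: Z = R = 287 Ω
  C: Z = 1/(jωC) = -j/(ω·C) = 0 - j66.76 Ω
Step 3 — Series combination: Z_total = R + C = 287 - j66.76 Ω = 294.7∠-13.1° Ω.

Z = 287 - j66.76 Ω = 294.7∠-13.1° Ω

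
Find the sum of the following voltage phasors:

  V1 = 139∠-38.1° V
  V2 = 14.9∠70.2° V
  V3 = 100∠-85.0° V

Step 1 — Convert each phasor to rectangular form:
  V1 = 139·(cos(-38.1°) + j·sin(-38.1°)) = 109.4 - j85.77 V
  V2 = 14.9·(cos(70.2°) + j·sin(70.2°)) = 5.047 + j14.02 V
  V3 = 100·(cos(-85.0°) + j·sin(-85.0°)) = 8.716 - j99.62 V
Step 2 — Sum components: V_total = 123.1 - j171.4 V.
Step 3 — Convert to polar: |V_total| = 211 V, ∠V_total = -54.3°.

V_total = 211∠-54.3° V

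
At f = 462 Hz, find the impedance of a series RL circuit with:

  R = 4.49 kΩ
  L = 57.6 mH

Step 1 — Angular frequency: ω = 2π·f = 2π·462 = 2903 rad/s.
Step 2 — Component impedances:
  R: Z = R = 4490 Ω
  L: Z = jωL = j·2903·0.0576 = 0 + j167.2 Ω
Step 3 — Series combination: Z_total = R + L = 4490 + j167.2 Ω = 4493∠2.1° Ω.

Z = 4490 + j167.2 Ω = 4493∠2.1° Ω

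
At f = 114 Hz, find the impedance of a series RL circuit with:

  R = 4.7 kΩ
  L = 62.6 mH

Step 1 — Angular frequency: ω = 2π·f = 2π·114 = 716.3 rad/s.
Step 2 — Component impedances:
  R: Z = R = 4700 Ω
  L: Z = jωL = j·716.3·0.0626 = 0 + j44.84 Ω
Step 3 — Series combination: Z_total = R + L = 4700 + j44.84 Ω = 4700∠0.5° Ω.

Z = 4700 + j44.84 Ω = 4700∠0.5° Ω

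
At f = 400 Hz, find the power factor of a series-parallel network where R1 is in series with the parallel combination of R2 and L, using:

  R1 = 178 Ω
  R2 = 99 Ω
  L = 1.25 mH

Step 1 — Angular frequency: ω = 2π·f = 2π·400 = 2513 rad/s.
Step 2 — Component impedances:
  R1: Z = R = 178 Ω
  R2: Z = R = 99 Ω
  L: Z = jωL = j·2513·0.00125 = 0 + j3.142 Ω
Step 3 — Parallel branch: R2 || L = 1/(1/R2 + 1/L) = 0.09959 + j3.138 Ω.
Step 4 — Series with R1: Z_total = R1 + (R2 || L) = 178.1 + j3.138 Ω = 178.1∠1.0° Ω.
Step 5 — Power factor: PF = cos(φ) = Re(Z)/|Z| = 178.1/178.13 = 0.9998.
Step 6 — Type: Im(Z) = 3.138 ⇒ lagging (phase φ = 1.0°).

PF = 0.9998 (lagging, φ = 1.0°)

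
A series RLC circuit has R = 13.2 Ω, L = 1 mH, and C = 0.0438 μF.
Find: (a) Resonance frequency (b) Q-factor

Step 1 — Resonance condition Im(Z)=0 gives ω₀ = 1/√(LC).
Step 2 — ω₀ = 1/√(0.001·4.38e-08) = 1.511e+05 rad/s.
Step 3 — f₀ = ω₀/(2π) = 2.405e+04 Hz.
Step 4 — Series Q: Q = ω₀L/R = 1.511e+05·0.001/13.2 = 11.45.

(a) f₀ = 2.405e+04 Hz  (b) Q = 11.45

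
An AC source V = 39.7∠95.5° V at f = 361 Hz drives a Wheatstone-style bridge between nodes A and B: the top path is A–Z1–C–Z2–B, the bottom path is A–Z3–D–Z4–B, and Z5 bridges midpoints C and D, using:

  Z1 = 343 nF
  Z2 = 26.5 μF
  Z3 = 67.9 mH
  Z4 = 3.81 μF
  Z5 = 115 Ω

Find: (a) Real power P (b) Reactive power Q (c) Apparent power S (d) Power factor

Step 1 — Angular frequency: ω = 2π·f = 2π·361 = 2268 rad/s.
Step 2 — Component impedances:
  Z1: Z = 1/(jωC) = -j/(ω·C) = 0 - j1285 Ω
  Z2: Z = 1/(jωC) = -j/(ω·C) = 0 - j16.64 Ω
  Z3: Z = jωL = j·2268·0.0679 = 0 + j154 Ω
  Z4: Z = 1/(jωC) = -j/(ω·C) = 0 - j115.7 Ω
  Z5: Z = R = 115 Ω
Step 3 — Bridge requires nodal analysis (the Z5 bridge couples midpoints C and D, so the two paths cannot be reduced to a simple series/parallel combination). Setting node B to ground and injecting 1 A at node A, the 3-node admittance system at A, C, D solves to V_A = Z_AB = 60.46 + j101.8 Ω = 118.4∠59.3° Ω.
Step 4 — Source phasor: V = 39.7∠95.5° V = -3.805 + j39.52 V.
Step 5 — Current: I = V / Z = 0.2706 + j0.1982 A = 0.3354∠36.2° A.
Step 6 — Complex power: S = V·I* = 6.802 + j11.45 VA.
Step 7 — Real power: P = Re(S) = 6.802 W.
Step 8 — Reactive power: Q = Im(S) = 11.45 VAR.
Step 9 — Apparent power: |S| = 13.32 VA.
Step 10 — Power factor: PF = P/|S| = 0.5108 (lagging).

(a) P = 6.802 W  (b) Q = 11.45 VAR  (c) S = 13.32 VA  (d) PF = 0.5108 (lagging)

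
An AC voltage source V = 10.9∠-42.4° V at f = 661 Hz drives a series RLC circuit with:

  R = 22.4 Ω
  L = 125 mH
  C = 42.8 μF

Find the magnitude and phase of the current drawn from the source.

Step 1 — Angular frequency: ω = 2π·f = 2π·661 = 4153 rad/s.
Step 2 — Component impedances:
  R: Z = R = 22.4 Ω
  L: Z = jωL = j·4153·0.125 = 0 + j519.1 Ω
  C: Z = 1/(jωC) = -j/(ω·C) = 0 - j5.626 Ω
Step 3 — Series combination: Z_total = R + L + C = 22.4 + j513.5 Ω = 514∠87.5° Ω.
Step 4 — Source phasor: V = 10.9∠-42.4° V = 8.049 - j7.35 V.
Step 5 — Ohm's law: I = V / Z_total = (8.049 - j7.35) / (22.4 + j513.5) = -0.0136 - j0.01627 A.
Step 6 — Convert to polar: |I| = 0.02121 A, ∠I = -129.9°.

I = 0.02121∠-129.9° A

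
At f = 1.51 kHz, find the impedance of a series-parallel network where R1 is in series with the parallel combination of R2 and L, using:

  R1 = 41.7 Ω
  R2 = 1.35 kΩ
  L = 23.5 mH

Step 1 — Angular frequency: ω = 2π·f = 2π·1510 = 9488 rad/s.
Step 2 — Component impedances:
  R1: Z = R = 41.7 Ω
  R2: Z = R = 1350 Ω
  L: Z = jωL = j·9488·0.0235 = 0 + j223 Ω
Step 3 — Parallel branch: R2 || L = 1/(1/R2 + 1/L) = 35.84 + j217 Ω.
Step 4 — Series with R1: Z_total = R1 + (R2 || L) = 77.54 + j217 Ω = 230.5∠70.3° Ω.

Z = 77.54 + j217 Ω = 230.5∠70.3° Ω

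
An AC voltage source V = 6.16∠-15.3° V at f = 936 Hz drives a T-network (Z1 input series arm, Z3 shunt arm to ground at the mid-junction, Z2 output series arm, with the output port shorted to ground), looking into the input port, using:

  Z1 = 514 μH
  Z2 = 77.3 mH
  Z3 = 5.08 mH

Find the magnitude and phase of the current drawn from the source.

Step 1 — Angular frequency: ω = 2π·f = 2π·936 = 5881 rad/s.
Step 2 — Component impedances:
  Z1: Z = jωL = j·5881·0.000514 = 0 + j3.023 Ω
  Z2: Z = jωL = j·5881·0.0773 = 0 + j454.6 Ω
  Z3: Z = jωL = j·5881·0.00508 = 0 + j29.88 Ω
Step 3 — With the output port shorted to ground, the output series arm Z2 runs from the junction to ground; the shunt arm Z3 also runs from the junction to ground. They appear in parallel: Z3 || Z2 = 0 + j28.03 Ω.
Step 4 — Series with input arm Z1: Z_in = Z1 + (Z3 || Z2) = 0 + j31.06 Ω = 31.06∠90.0° Ω.
Step 5 — Source phasor: V = 6.16∠-15.3° V = 5.942 - j1.625 V.
Step 6 — Ohm's law: I = V / Z_total = (5.942 - j1.625) / (0 + j31.06) = -0.05234 - j0.1913 A.
Step 7 — Convert to polar: |I| = 0.1983 A, ∠I = -105.3°.

I = 0.1983∠-105.3° A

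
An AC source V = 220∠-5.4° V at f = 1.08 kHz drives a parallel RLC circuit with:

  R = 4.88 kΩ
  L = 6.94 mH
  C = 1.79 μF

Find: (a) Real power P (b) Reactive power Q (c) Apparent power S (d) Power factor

Step 1 — Angular frequency: ω = 2π·f = 2π·1080 = 6786 rad/s.
Step 2 — Component impedances:
  R: Z = R = 4880 Ω
  L: Z = jωL = j·6786·0.00694 = 0 + j47.09 Ω
  C: Z = 1/(jωC) = -j/(ω·C) = 0 - j82.33 Ω
Step 3 — Parallel combination: 1/Z_total = 1/R + 1/L + 1/C; Z_total = 2.48 + j110 Ω = 110∠88.7° Ω.
Step 4 — Source phasor: V = 220∠-5.4° V = 219 - j20.7 V.
Step 5 — Current: I = V / Z = -0.1433 - j1.995 A = 2∠-94.1° A.
Step 6 — Complex power: S = V·I* = 9.918 + j439.8 VA.
Step 7 — Real power: P = Re(S) = 9.918 W.
Step 8 — Reactive power: Q = Im(S) = 439.8 VAR.
Step 9 — Apparent power: |S| = 440 VA.
Step 10 — Power factor: PF = P/|S| = 0.02254 (lagging).

(a) P = 9.918 W  (b) Q = 439.8 VAR  (c) S = 440 VA  (d) PF = 0.02254 (lagging)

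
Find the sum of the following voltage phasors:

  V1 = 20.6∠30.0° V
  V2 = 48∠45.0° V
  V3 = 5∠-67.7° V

Step 1 — Convert each phasor to rectangular form:
  V1 = 20.6·(cos(30.0°) + j·sin(30.0°)) = 17.84 + j10.3 V
  V2 = 48·(cos(45.0°) + j·sin(45.0°)) = 33.94 + j33.94 V
  V3 = 5·(cos(-67.7°) + j·sin(-67.7°)) = 1.897 - j4.626 V
Step 2 — Sum components: V_total = 53.68 + j39.62 V.
Step 3 — Convert to polar: |V_total| = 66.71 V, ∠V_total = 36.4°.

V_total = 66.71∠36.4° V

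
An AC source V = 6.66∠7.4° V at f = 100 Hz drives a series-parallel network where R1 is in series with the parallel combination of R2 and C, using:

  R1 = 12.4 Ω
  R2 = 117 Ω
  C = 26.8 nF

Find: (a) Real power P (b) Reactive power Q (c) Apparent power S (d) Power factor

Step 1 — Angular frequency: ω = 2π·f = 2π·100 = 628.3 rad/s.
Step 2 — Component impedances:
  R1: Z = R = 12.4 Ω
  R2: Z = R = 117 Ω
  C: Z = 1/(jωC) = -j/(ω·C) = 0 - j5.939e+04 Ω
Step 3 — Parallel branch: R2 || C = 1/(1/R2 + 1/C) = 117 - j0.2305 Ω.
Step 4 — Series with R1: Z_total = R1 + (R2 || C) = 129.4 - j0.2305 Ω = 129.4∠-0.1° Ω.
Step 5 — Source phasor: V = 6.66∠7.4° V = 6.605 + j0.8578 V.
Step 6 — Current: I = V / Z = 0.05103 + j0.00672 A = 0.05147∠7.5° A.
Step 7 — Complex power: S = V·I* = 0.3428 - j0.0006106 VA.
Step 8 — Real power: P = Re(S) = 0.3428 W.
Step 9 — Reactive power: Q = Im(S) = -0.0006106 VAR.
Step 10 — Apparent power: |S| = 0.3428 VA.
Step 11 — Power factor: PF = P/|S| = 1 (leading).

(a) P = 0.3428 W  (b) Q = -0.0006106 VAR  (c) S = 0.3428 VA  (d) PF = 1 (leading)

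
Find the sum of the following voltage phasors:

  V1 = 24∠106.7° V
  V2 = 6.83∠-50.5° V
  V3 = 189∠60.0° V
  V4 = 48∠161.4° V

Step 1 — Convert each phasor to rectangular form:
  V1 = 24·(cos(106.7°) + j·sin(106.7°)) = -6.897 + j22.99 V
  V2 = 6.83·(cos(-50.5°) + j·sin(-50.5°)) = 4.344 - j5.27 V
  V3 = 189·(cos(60.0°) + j·sin(60.0°)) = 94.5 + j163.7 V
  V4 = 48·(cos(161.4°) + j·sin(161.4°)) = -45.49 + j15.31 V
Step 2 — Sum components: V_total = 46.45 + j196.7 V.
Step 3 — Convert to polar: |V_total| = 202.1 V, ∠V_total = 76.7°.

V_total = 202.1∠76.7° V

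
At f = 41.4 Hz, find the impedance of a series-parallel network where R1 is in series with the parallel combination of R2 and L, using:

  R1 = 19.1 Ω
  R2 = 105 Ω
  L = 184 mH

Step 1 — Angular frequency: ω = 2π·f = 2π·41.4 = 260.1 rad/s.
Step 2 — Component impedances:
  R1: Z = R = 19.1 Ω
  R2: Z = R = 105 Ω
  L: Z = jωL = j·260.1·0.184 = 0 + j47.86 Ω
Step 3 — Parallel branch: R2 || L = 1/(1/R2 + 1/L) = 18.06 + j39.63 Ω.
Step 4 — Series with R1: Z_total = R1 + (R2 || L) = 37.16 + j39.63 Ω = 54.33∠46.8° Ω.

Z = 37.16 + j39.63 Ω = 54.33∠46.8° Ω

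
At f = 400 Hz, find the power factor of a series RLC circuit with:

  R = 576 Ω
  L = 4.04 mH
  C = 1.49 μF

Step 1 — Angular frequency: ω = 2π·f = 2π·400 = 2513 rad/s.
Step 2 — Component impedances:
  R: Z = R = 576 Ω
  L: Z = jωL = j·2513·0.00404 = 0 + j10.15 Ω
  C: Z = 1/(jωC) = -j/(ω·C) = 0 - j267 Ω
Step 3 — Series combination: Z_total = R + L + C = 576 - j256.9 Ω = 630.7∠-24.0° Ω.
Step 4 — Power factor: PF = cos(φ) = Re(Z)/|Z| = 576/630.7 = 0.9133.
Step 5 — Type: Im(Z) = -256.9 ⇒ leading (phase φ = -24.0°).

PF = 0.9133 (leading, φ = -24.0°)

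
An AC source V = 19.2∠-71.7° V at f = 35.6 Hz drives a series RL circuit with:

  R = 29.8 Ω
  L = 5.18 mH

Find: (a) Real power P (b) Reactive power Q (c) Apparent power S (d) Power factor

Step 1 — Angular frequency: ω = 2π·f = 2π·35.6 = 223.7 rad/s.
Step 2 — Component impedances:
  R: Z = R = 29.8 Ω
  L: Z = jωL = j·223.7·0.00518 = 0 + j1.159 Ω
Step 3 — Series combination: Z_total = R + L = 29.8 + j1.159 Ω = 29.82∠2.2° Ω.
Step 4 — Source phasor: V = 19.2∠-71.7° V = 6.029 - j18.23 V.
Step 5 — Current: I = V / Z = 0.1783 - j0.6186 A = 0.6438∠-73.9° A.
Step 6 — Complex power: S = V·I* = 12.35 + j0.4803 VA.
Step 7 — Real power: P = Re(S) = 12.35 W.
Step 8 — Reactive power: Q = Im(S) = 0.4803 VAR.
Step 9 — Apparent power: |S| = 12.36 VA.
Step 10 — Power factor: PF = P/|S| = 0.9992 (lagging).

(a) P = 12.35 W  (b) Q = 0.4803 VAR  (c) S = 12.36 VA  (d) PF = 0.9992 (lagging)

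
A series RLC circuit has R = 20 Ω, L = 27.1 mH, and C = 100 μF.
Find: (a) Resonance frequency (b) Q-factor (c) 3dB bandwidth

Step 1 — Resonance: ω₀ = 1/√(LC) = 1/√(0.0271·0.0001) = 607.5 rad/s.
Step 2 — f₀ = ω₀/(2π) = 96.68 Hz.
Step 3 — Series Q: Q = ω₀L/R = 607.5·0.0271/20 = 0.8231.
Step 4 — Bandwidth: Δω = ω₀/Q = 738 rad/s; BW = Δω/(2π) = 117.5 Hz.

(a) f₀ = 96.68 Hz  (b) Q = 0.8231  (c) BW = 117.5 Hz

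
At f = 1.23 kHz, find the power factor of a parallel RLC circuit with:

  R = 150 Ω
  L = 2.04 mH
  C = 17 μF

Step 1 — Angular frequency: ω = 2π·f = 2π·1230 = 7728 rad/s.
Step 2 — Component impedances:
  R: Z = R = 150 Ω
  L: Z = jωL = j·7728·0.00204 = 0 + j15.77 Ω
  C: Z = 1/(jωC) = -j/(ω·C) = 0 - j7.611 Ω
Step 3 — Parallel combination: 1/Z_total = 1/R + 1/L + 1/C; Z_total = 1.43 - j14.58 Ω = 14.65∠-84.4° Ω.
Step 4 — Power factor: PF = cos(φ) = Re(Z)/|Z| = 1.43/14.646 = 0.09764.
Step 5 — Type: Im(Z) = -14.58 ⇒ leading (phase φ = -84.4°).

PF = 0.09764 (leading, φ = -84.4°)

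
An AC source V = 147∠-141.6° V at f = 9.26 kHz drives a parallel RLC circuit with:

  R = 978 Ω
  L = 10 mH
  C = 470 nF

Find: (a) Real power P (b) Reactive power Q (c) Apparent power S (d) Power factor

Step 1 — Angular frequency: ω = 2π·f = 2π·9260 = 5.818e+04 rad/s.
Step 2 — Component impedances:
  R: Z = R = 978 Ω
  L: Z = jωL = j·5.818e+04·0.01 = 0 + j581.8 Ω
  C: Z = 1/(jωC) = -j/(ω·C) = 0 - j36.57 Ω
Step 3 — Parallel combination: 1/Z_total = 1/R + 1/L + 1/C; Z_total = 1.554 - j38.96 Ω = 38.99∠-87.7° Ω.
Step 4 — Source phasor: V = 147∠-141.6° V = -115.2 - j91.31 V.
Step 5 — Current: I = V / Z = 2.222 - j3.046 A = 3.77∠-53.9° A.
Step 6 — Complex power: S = V·I* = 22.1 - j553.8 VA.
Step 7 — Real power: P = Re(S) = 22.1 W.
Step 8 — Reactive power: Q = Im(S) = -553.8 VAR.
Step 9 — Apparent power: |S| = 554.2 VA.
Step 10 — Power factor: PF = P/|S| = 0.03987 (leading).

(a) P = 22.1 W  (b) Q = -553.8 VAR  (c) S = 554.2 VA  (d) PF = 0.03987 (leading)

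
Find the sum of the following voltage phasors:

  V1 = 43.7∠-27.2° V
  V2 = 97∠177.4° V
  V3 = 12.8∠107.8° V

Step 1 — Convert each phasor to rectangular form:
  V1 = 43.7·(cos(-27.2°) + j·sin(-27.2°)) = 38.87 - j19.98 V
  V2 = 97·(cos(177.4°) + j·sin(177.4°)) = -96.9 + j4.4 V
  V3 = 12.8·(cos(107.8°) + j·sin(107.8°)) = -3.913 + j12.19 V
Step 2 — Sum components: V_total = -61.95 - j3.388 V.
Step 3 — Convert to polar: |V_total| = 62.04 V, ∠V_total = -176.9°.

V_total = 62.04∠-176.9° V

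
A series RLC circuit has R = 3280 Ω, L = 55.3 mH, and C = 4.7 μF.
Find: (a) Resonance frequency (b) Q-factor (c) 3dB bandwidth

Step 1 — Resonance condition Im(Z)=0 gives ω₀ = 1/√(LC).
Step 2 — ω₀ = 1/√(0.0553·4.7e-06) = 1962 rad/s.
Step 3 — f₀ = ω₀/(2π) = 312.2 Hz.
Step 4 — Series Q: Q = ω₀L/R = 1962·0.0553/3280 = 0.03307.
Step 5 — 3dB bandwidth: Δω = ω₀/Q = 5.931e+04 rad/s; BW = Δω/(2π) = 9440 Hz.

(a) f₀ = 312.2 Hz  (b) Q = 0.03307  (c) BW = 9440 Hz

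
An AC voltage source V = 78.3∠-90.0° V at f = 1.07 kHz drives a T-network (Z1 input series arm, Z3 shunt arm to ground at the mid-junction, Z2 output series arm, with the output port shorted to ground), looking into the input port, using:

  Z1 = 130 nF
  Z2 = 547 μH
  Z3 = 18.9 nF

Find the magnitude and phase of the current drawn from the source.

Step 1 — Angular frequency: ω = 2π·f = 2π·1070 = 6723 rad/s.
Step 2 — Component impedances:
  Z1: Z = 1/(jωC) = -j/(ω·C) = 0 - j1144 Ω
  Z2: Z = jωL = j·6723·0.000547 = 0 + j3.677 Ω
  Z3: Z = 1/(jωC) = -j/(ω·C) = 0 - j7870 Ω
Step 3 — With the output port shorted to ground, the output series arm Z2 runs from the junction to ground; the shunt arm Z3 also runs from the junction to ground. They appear in parallel: Z3 || Z2 = 0 + j3.679 Ω.
Step 4 — Series with input arm Z1: Z_in = Z1 + (Z3 || Z2) = 0 - j1140 Ω = 1140∠-90.0° Ω.
Step 5 — Source phasor: V = 78.3∠-90.0° V = 0 - j78.3 V.
Step 6 — Ohm's law: I = V / Z_total = (0 - j78.3) / (0 - j1140) = 0.06865 A.
Step 7 — Convert to polar: |I| = 0.06865 A, ∠I = 0.0°.

I = 0.06865∠0.0° A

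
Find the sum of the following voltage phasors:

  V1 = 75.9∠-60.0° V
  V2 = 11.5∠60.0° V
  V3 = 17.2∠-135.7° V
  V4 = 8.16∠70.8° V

Step 1 — Convert each phasor to rectangular form:
  V1 = 75.9·(cos(-60.0°) + j·sin(-60.0°)) = 37.95 - j65.73 V
  V2 = 11.5·(cos(60.0°) + j·sin(60.0°)) = 5.75 + j9.959 V
  V3 = 17.2·(cos(-135.7°) + j·sin(-135.7°)) = -12.31 - j12.01 V
  V4 = 8.16·(cos(70.8°) + j·sin(70.8°)) = 2.684 + j7.706 V
Step 2 — Sum components: V_total = 34.07 - j60.08 V.
Step 3 — Convert to polar: |V_total| = 69.07 V, ∠V_total = -60.4°.

V_total = 69.07∠-60.4° V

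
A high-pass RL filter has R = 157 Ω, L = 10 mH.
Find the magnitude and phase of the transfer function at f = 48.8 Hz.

Step 1 — Angular frequency: ω = 2π·48.8 = 306.6 rad/s.
Step 2 — Transfer function: H(jω) = jωL/(R + jωL).
Step 3 — Numerator jωL = j·3.066; denominator R + jωL = 157 + j3.066.
Step 4 — H = 0.0003813 + j0.01952.
Step 5 — Magnitude: |H| = 0.01953 (-34.2 dB); phase: φ = 88.9°.

|H| = 0.01953 (-34.2 dB), φ = 88.9°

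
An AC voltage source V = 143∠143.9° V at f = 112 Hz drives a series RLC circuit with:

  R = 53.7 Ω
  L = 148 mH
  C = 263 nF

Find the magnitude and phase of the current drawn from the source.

Step 1 — Angular frequency: ω = 2π·f = 2π·112 = 703.7 rad/s.
Step 2 — Component impedances:
  R: Z = R = 53.7 Ω
  L: Z = jωL = j·703.7·0.148 = 0 + j104.2 Ω
  C: Z = 1/(jωC) = -j/(ω·C) = 0 - j5403 Ω
Step 3 — Series combination: Z_total = R + L + C = 53.7 - j5299 Ω = 5299∠-89.4° Ω.
Step 4 — Source phasor: V = 143∠143.9° V = -115.5 + j84.26 V.
Step 5 — Ohm's law: I = V / Z_total = (-115.5 + j84.26) / (53.7 - j5299) = -0.01612 - j0.02164 A.
Step 6 — Convert to polar: |I| = 0.02698 A, ∠I = -126.7°.

I = 0.02698∠-126.7° A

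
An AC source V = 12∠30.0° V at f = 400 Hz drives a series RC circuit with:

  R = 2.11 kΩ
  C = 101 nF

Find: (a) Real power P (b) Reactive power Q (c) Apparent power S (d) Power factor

Step 1 — Angular frequency: ω = 2π·f = 2π·400 = 2513 rad/s.
Step 2 — Component impedances:
  R: Z = R = 2110 Ω
  C: Z = 1/(jωC) = -j/(ω·C) = 0 - j3939 Ω
Step 3 — Series combination: Z_total = R + C = 2110 - j3939 Ω = 4469∠-61.8° Ω.
Step 4 — Source phasor: V = 12∠30.0° V = 10.39 + j6 V.
Step 5 — Current: I = V / Z = -8.558e-05 + j0.002684 A = 0.002685∠91.8° A.
Step 6 — Complex power: S = V·I* = 0.01521 - j0.0284 VA.
Step 7 — Real power: P = Re(S) = 0.01521 W.
Step 8 — Reactive power: Q = Im(S) = -0.0284 VAR.
Step 9 — Apparent power: |S| = 0.03222 VA.
Step 10 — Power factor: PF = P/|S| = 0.4721 (leading).

(a) P = 0.01521 W  (b) Q = -0.0284 VAR  (c) S = 0.03222 VA  (d) PF = 0.4721 (leading)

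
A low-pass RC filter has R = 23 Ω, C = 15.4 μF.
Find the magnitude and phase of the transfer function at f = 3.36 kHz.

Step 1 — Angular frequency: ω = 2π·3360 = 2.111e+04 rad/s.
Step 2 — Transfer function: H(jω) = 1/(1 + jωRC).
Step 3 — Denominator: 1 + jωRC = 1 + j·2.111e+04·23·1.54e-05 = 1 + j7.478.
Step 4 — H = 0.01757 - j0.1314.
Step 5 — Magnitude: |H| = 0.1326 (-17.6 dB); phase: φ = -82.4°.

|H| = 0.1326 (-17.6 dB), φ = -82.4°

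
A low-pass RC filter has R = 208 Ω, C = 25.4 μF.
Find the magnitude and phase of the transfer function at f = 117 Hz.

Step 1 — Angular frequency: ω = 2π·117 = 735.1 rad/s.
Step 2 — Transfer function: H(jω) = 1/(1 + jωRC).
Step 3 — Denominator: 1 + jωRC = 1 + j·735.1·208·2.54e-05 = 1 + j3.884.
Step 4 — H = 0.06217 - j0.2415.
Step 5 — Magnitude: |H| = 0.2493 (-12.1 dB); phase: φ = -75.6°.

|H| = 0.2493 (-12.1 dB), φ = -75.6°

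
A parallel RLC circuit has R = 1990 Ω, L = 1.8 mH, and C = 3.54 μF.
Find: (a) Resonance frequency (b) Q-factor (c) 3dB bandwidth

Step 1 — Resonance: ω₀ = 1/√(LC) = 1/√(0.0018·3.54e-06) = 1.253e+04 rad/s.
Step 2 — f₀ = ω₀/(2π) = 1994 Hz.
Step 3 — Parallel Q: Q = R/(ω₀L) = 1990/(1.253e+04·0.0018) = 88.25.
Step 4 — Bandwidth: Δω = ω₀/Q = 142 rad/s; BW = Δω/(2π) = 22.59 Hz.

(a) f₀ = 1994 Hz  (b) Q = 88.25  (c) BW = 22.59 Hz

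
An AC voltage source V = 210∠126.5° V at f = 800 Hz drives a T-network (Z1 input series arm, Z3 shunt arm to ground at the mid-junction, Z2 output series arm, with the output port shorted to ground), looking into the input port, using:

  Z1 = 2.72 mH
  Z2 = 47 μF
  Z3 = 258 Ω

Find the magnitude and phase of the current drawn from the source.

Step 1 — Angular frequency: ω = 2π·f = 2π·800 = 5027 rad/s.
Step 2 — Component impedances:
  Z1: Z = jωL = j·5027·0.00272 = 0 + j13.67 Ω
  Z2: Z = 1/(jωC) = -j/(ω·C) = 0 - j4.233 Ω
  Z3: Z = R = 258 Ω
Step 3 — With the output port shorted to ground, the output series arm Z2 runs from the junction to ground; the shunt arm Z3 also runs from the junction to ground. They appear in parallel: Z3 || Z2 = 0.06943 - j4.232 Ω.
Step 4 — Series with input arm Z1: Z_in = Z1 + (Z3 || Z2) = 0.06943 + j9.441 Ω = 9.441∠89.6° Ω.
Step 5 — Source phasor: V = 210∠126.5° V = -124.9 + j168.8 V.
Step 6 — Ohm's law: I = V / Z_total = (-124.9 + j168.8) / (0.06943 + j9.441) = 17.78 + j13.36 A.
Step 7 — Convert to polar: |I| = 22.24 A, ∠I = 36.9°.

I = 22.24∠36.9° A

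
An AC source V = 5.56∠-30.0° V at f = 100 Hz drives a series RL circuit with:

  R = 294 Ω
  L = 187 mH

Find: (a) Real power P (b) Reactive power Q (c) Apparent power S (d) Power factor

Step 1 — Angular frequency: ω = 2π·f = 2π·100 = 628.3 rad/s.
Step 2 — Component impedances:
  R: Z = R = 294 Ω
  L: Z = jωL = j·628.3·0.187 = 0 + j117.5 Ω
Step 3 — Series combination: Z_total = R + L = 294 + j117.5 Ω = 316.6∠21.8° Ω.
Step 4 — Source phasor: V = 5.56∠-30.0° V = 4.815 - j2.78 V.
Step 5 — Current: I = V / Z = 0.01086 - j0.0138 A = 0.01756∠-51.8° A.
Step 6 — Complex power: S = V·I* = 0.09067 + j0.03623 VA.
Step 7 — Real power: P = Re(S) = 0.09067 W.
Step 8 — Reactive power: Q = Im(S) = 0.03623 VAR.
Step 9 — Apparent power: |S| = 0.09764 VA.
Step 10 — Power factor: PF = P/|S| = 0.9286 (lagging).

(a) P = 0.09067 W  (b) Q = 0.03623 VAR  (c) S = 0.09764 VA  (d) PF = 0.9286 (lagging)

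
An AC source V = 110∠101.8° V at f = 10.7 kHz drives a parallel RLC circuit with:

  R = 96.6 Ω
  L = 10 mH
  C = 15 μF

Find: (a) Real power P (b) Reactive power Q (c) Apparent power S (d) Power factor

Step 1 — Angular frequency: ω = 2π·f = 2π·1.07e+04 = 6.723e+04 rad/s.
Step 2 — Component impedances:
  R: Z = R = 96.6 Ω
  L: Z = jωL = j·6.723e+04·0.01 = 0 + j672.3 Ω
  C: Z = 1/(jωC) = -j/(ω·C) = 0 - j0.9916 Ω
Step 3 — Parallel combination: 1/Z_total = 1/R + 1/L + 1/C; Z_total = 0.01021 - j0.993 Ω = 0.993∠-89.4° Ω.
Step 4 — Source phasor: V = 110∠101.8° V = -22.49 + j107.7 V.
Step 5 — Current: I = V / Z = -108.7 - j21.54 A = 110.8∠-168.8° A.
Step 6 — Complex power: S = V·I* = 125.3 - j1.218e+04 VA.
Step 7 — Real power: P = Re(S) = 125.3 W.
Step 8 — Reactive power: Q = Im(S) = -1.218e+04 VAR.
Step 9 — Apparent power: |S| = 1.218e+04 VA.
Step 10 — Power factor: PF = P/|S| = 0.01028 (leading).

(a) P = 125.3 W  (b) Q = -1.218e+04 VAR  (c) S = 1.218e+04 VA  (d) PF = 0.01028 (leading)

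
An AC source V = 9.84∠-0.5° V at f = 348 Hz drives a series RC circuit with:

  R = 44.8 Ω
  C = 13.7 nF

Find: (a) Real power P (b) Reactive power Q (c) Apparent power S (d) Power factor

Step 1 — Angular frequency: ω = 2π·f = 2π·348 = 2187 rad/s.
Step 2 — Component impedances:
  R: Z = R = 44.8 Ω
  C: Z = 1/(jωC) = -j/(ω·C) = 0 - j3.338e+04 Ω
Step 3 — Series combination: Z_total = R + C = 44.8 - j3.338e+04 Ω = 3.338e+04∠-89.9° Ω.
Step 4 — Source phasor: V = 9.84∠-0.5° V = 9.84 - j0.08587 V.
Step 5 — Current: I = V / Z = 2.968e-06 + j0.0002947 A = 0.0002948∠89.4° A.
Step 6 — Complex power: S = V·I* = 3.892e-06 - j0.0029 VA.
Step 7 — Real power: P = Re(S) = 3.892e-06 W.
Step 8 — Reactive power: Q = Im(S) = -0.0029 VAR.
Step 9 — Apparent power: |S| = 0.0029 VA.
Step 10 — Power factor: PF = P/|S| = 0.001342 (leading).

(a) P = 3.892e-06 W  (b) Q = -0.0029 VAR  (c) S = 0.0029 VA  (d) PF = 0.001342 (leading)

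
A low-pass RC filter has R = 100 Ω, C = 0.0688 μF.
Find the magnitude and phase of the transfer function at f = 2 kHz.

Step 1 — Angular frequency: ω = 2π·2000 = 1.257e+04 rad/s.
Step 2 — Transfer function: H(jω) = 1/(1 + jωRC).
Step 3 — Denominator: 1 + jωRC = 1 + j·1.257e+04·100·6.88e-08 = 1 + j0.08646.
Step 4 — H = 0.9926 - j0.08582.
Step 5 — Magnitude: |H| = 0.9963 (-0.0 dB); phase: φ = -4.9°.

|H| = 0.9963 (-0.0 dB), φ = -4.9°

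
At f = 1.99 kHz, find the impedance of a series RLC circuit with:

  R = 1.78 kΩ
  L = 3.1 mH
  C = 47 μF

Step 1 — Angular frequency: ω = 2π·f = 2π·1990 = 1.25e+04 rad/s.
Step 2 — Component impedances:
  R: Z = R = 1780 Ω
  L: Z = jωL = j·1.25e+04·0.0031 = 0 + j38.76 Ω
  C: Z = 1/(jωC) = -j/(ω·C) = 0 - j1.702 Ω
Step 3 — Series combination: Z_total = R + L + C = 1780 + j37.06 Ω = 1780∠1.2° Ω.

Z = 1780 + j37.06 Ω = 1780∠1.2° Ω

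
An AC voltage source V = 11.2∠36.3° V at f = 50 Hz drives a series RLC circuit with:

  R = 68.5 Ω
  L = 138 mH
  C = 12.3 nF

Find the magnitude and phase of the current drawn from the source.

Step 1 — Angular frequency: ω = 2π·f = 2π·50 = 314.2 rad/s.
Step 2 — Component impedances:
  R: Z = R = 68.5 Ω
  L: Z = jωL = j·314.2·0.138 = 0 + j43.35 Ω
  C: Z = 1/(jωC) = -j/(ω·C) = 0 - j2.588e+05 Ω
Step 3 — Series combination: Z_total = R + L + C = 68.5 - j2.587e+05 Ω = 2.587e+05∠-90.0° Ω.
Step 4 — Source phasor: V = 11.2∠36.3° V = 9.026 + j6.631 V.
Step 5 — Ohm's law: I = V / Z_total = (9.026 + j6.631) / (68.5 - j2.587e+05) = -2.562e-05 + j3.489e-05 A.
Step 6 — Convert to polar: |I| = 4.329e-05 A, ∠I = 126.3°.

I = 4.329e-05∠126.3° A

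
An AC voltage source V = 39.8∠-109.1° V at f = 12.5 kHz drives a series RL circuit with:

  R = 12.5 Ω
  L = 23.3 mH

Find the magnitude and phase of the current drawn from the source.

Step 1 — Angular frequency: ω = 2π·f = 2π·1.25e+04 = 7.854e+04 rad/s.
Step 2 — Component impedances:
  R: Z = R = 12.5 Ω
  L: Z = jωL = j·7.854e+04·0.0233 = 0 + j1830 Ω
Step 3 — Series combination: Z_total = R + L = 12.5 + j1830 Ω = 1830∠89.6° Ω.
Step 4 — Source phasor: V = 39.8∠-109.1° V = -13.02 - j37.61 V.
Step 5 — Ohm's law: I = V / Z_total = (-13.02 - j37.61) / (12.5 + j1830) = -0.0206 + j0.006976 A.
Step 6 — Convert to polar: |I| = 0.02175 A, ∠I = 161.3°.

I = 0.02175∠161.3° A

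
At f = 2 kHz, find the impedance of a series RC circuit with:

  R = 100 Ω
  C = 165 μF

Step 1 — Angular frequency: ω = 2π·f = 2π·2000 = 1.257e+04 rad/s.
Step 2 — Component impedances:
  R: Z = R = 100 Ω
  C: Z = 1/(jωC) = -j/(ω·C) = 0 - j0.4823 Ω
Step 3 — Series combination: Z_total = R + C = 100 - j0.4823 Ω = 100∠-0.3° Ω.

Z = 100 - j0.4823 Ω = 100∠-0.3° Ω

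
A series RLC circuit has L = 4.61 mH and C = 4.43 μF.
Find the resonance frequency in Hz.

Step 1 — Resonance condition Im(Z)=0 gives ω₀ = 1/√(LC).
Step 2 — ω₀ = 1/√(0.00461·4.43e-06) = 6998 rad/s.
Step 3 — f₀ = ω₀/(2π) = 1114 Hz.

f₀ = 1114 Hz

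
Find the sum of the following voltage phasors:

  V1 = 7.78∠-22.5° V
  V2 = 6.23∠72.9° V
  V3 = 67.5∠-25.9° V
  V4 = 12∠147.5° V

Step 1 — Convert each phasor to rectangular form:
  V1 = 7.78·(cos(-22.5°) + j·sin(-22.5°)) = 7.188 - j2.977 V
  V2 = 6.23·(cos(72.9°) + j·sin(72.9°)) = 1.832 + j5.955 V
  V3 = 67.5·(cos(-25.9°) + j·sin(-25.9°)) = 60.72 - j29.48 V
  V4 = 12·(cos(147.5°) + j·sin(147.5°)) = -10.12 + j6.448 V
Step 2 — Sum components: V_total = 59.62 - j20.06 V.
Step 3 — Convert to polar: |V_total| = 62.9 V, ∠V_total = -18.6°.

V_total = 62.9∠-18.6° V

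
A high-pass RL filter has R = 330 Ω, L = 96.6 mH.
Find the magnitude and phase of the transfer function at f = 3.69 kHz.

Step 1 — Angular frequency: ω = 2π·3690 = 2.318e+04 rad/s.
Step 2 — Transfer function: H(jω) = jωL/(R + jωL).
Step 3 — Numerator jωL = j·2240; denominator R + jωL = 330 + j2240.
Step 4 — H = 0.9788 + j0.1442.
Step 5 — Magnitude: |H| = 0.9893 (-0.1 dB); phase: φ = 8.4°.

|H| = 0.9893 (-0.1 dB), φ = 8.4°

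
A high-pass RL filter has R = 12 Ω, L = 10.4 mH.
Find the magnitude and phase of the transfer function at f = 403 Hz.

Step 1 — Angular frequency: ω = 2π·403 = 2532 rad/s.
Step 2 — Transfer function: H(jω) = jωL/(R + jωL).
Step 3 — Numerator jωL = j·26.33; denominator R + jωL = 12 + j26.33.
Step 4 — H = 0.8281 + j0.3773.
Step 5 — Magnitude: |H| = 0.91 (-0.8 dB); phase: φ = 24.5°.

|H| = 0.91 (-0.8 dB), φ = 24.5°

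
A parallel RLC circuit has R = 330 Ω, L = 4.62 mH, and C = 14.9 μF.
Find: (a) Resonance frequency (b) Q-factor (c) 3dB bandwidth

Step 1 — Resonance: ω₀ = 1/√(LC) = 1/√(0.00462·1.49e-05) = 3811 rad/s.
Step 2 — f₀ = ω₀/(2π) = 606.6 Hz.
Step 3 — Parallel Q: Q = R/(ω₀L) = 330/(3811·0.00462) = 18.74.
Step 4 — Bandwidth: Δω = ω₀/Q = 203.4 rad/s; BW = Δω/(2π) = 32.37 Hz.

(a) f₀ = 606.6 Hz  (b) Q = 18.74  (c) BW = 32.37 Hz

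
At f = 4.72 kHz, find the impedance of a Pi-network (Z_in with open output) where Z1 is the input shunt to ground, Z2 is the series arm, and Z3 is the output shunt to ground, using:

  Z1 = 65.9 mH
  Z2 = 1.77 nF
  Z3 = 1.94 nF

Step 1 — Angular frequency: ω = 2π·f = 2π·4720 = 2.966e+04 rad/s.
Step 2 — Component impedances:
  Z1: Z = jωL = j·2.966e+04·0.0659 = 0 + j1954 Ω
  Z2: Z = 1/(jωC) = -j/(ω·C) = 0 - j1.905e+04 Ω
  Z3: Z = 1/(jωC) = -j/(ω·C) = 0 - j1.738e+04 Ω
Step 3 — With open output, the series arm Z2 and the output shunt Z3 appear in series to ground: Z2 + Z3 = 0 - j3.643e+04 Ω.
Step 4 — Parallel with input shunt Z1: Z_in = Z1 || (Z2 + Z3) = 0 + j2065 Ω = 2065∠90.0° Ω.

Z = 0 + j2065 Ω = 2065∠90.0° Ω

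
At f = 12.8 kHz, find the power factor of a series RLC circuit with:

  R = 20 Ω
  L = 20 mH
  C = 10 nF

Step 1 — Angular frequency: ω = 2π·f = 2π·1.28e+04 = 8.042e+04 rad/s.
Step 2 — Component impedances:
  R: Z = R = 20 Ω
  L: Z = jωL = j·8.042e+04·0.02 = 0 + j1608 Ω
  C: Z = 1/(jωC) = -j/(ω·C) = 0 - j1243 Ω
Step 3 — Series combination: Z_total = R + L + C = 20 + j365.1 Ω = 365.6∠86.9° Ω.
Step 4 — Power factor: PF = cos(φ) = Re(Z)/|Z| = 20/365.6 = 0.0547.
Step 5 — Type: Im(Z) = 365.1 ⇒ lagging (phase φ = 86.9°).

PF = 0.0547 (lagging, φ = 86.9°)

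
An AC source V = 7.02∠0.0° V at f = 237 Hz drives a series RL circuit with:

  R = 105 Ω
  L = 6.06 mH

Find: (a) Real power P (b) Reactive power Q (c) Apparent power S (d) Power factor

Step 1 — Angular frequency: ω = 2π·f = 2π·237 = 1489 rad/s.
Step 2 — Component impedances:
  R: Z = R = 105 Ω
  L: Z = jωL = j·1489·0.00606 = 0 + j9.024 Ω
Step 3 — Series combination: Z_total = R + L = 105 + j9.024 Ω = 105.4∠4.9° Ω.
Step 4 — Source phasor: V = 7.02∠0.0° V = 7.02 V.
Step 5 — Current: I = V / Z = 0.06637 - j0.005704 A = 0.06661∠-4.9° A.
Step 6 — Complex power: S = V·I* = 0.4659 + j0.04004 VA.
Step 7 — Real power: P = Re(S) = 0.4659 W.
Step 8 — Reactive power: Q = Im(S) = 0.04004 VAR.
Step 9 — Apparent power: |S| = 0.4676 VA.
Step 10 — Power factor: PF = P/|S| = 0.9963 (lagging).

(a) P = 0.4659 W  (b) Q = 0.04004 VAR  (c) S = 0.4676 VA  (d) PF = 0.9963 (lagging)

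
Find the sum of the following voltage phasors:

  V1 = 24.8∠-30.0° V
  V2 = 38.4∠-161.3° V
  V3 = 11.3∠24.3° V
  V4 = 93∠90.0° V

Step 1 — Convert each phasor to rectangular form:
  V1 = 24.8·(cos(-30.0°) + j·sin(-30.0°)) = 21.48 - j12.4 V
  V2 = 38.4·(cos(-161.3°) + j·sin(-161.3°)) = -36.37 - j12.31 V
  V3 = 11.3·(cos(24.3°) + j·sin(24.3°)) = 10.3 + j4.65 V
  V4 = 93·(cos(90.0°) + j·sin(90.0°)) = 0 + j93 V
Step 2 — Sum components: V_total = -4.597 + j72.94 V.
Step 3 — Convert to polar: |V_total| = 73.08 V, ∠V_total = 93.6°.

V_total = 73.08∠93.6° V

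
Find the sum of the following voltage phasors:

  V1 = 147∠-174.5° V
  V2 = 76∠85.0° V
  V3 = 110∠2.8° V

Step 1 — Convert each phasor to rectangular form:
  V1 = 147·(cos(-174.5°) + j·sin(-174.5°)) = -146.3 - j14.09 V
  V2 = 76·(cos(85.0°) + j·sin(85.0°)) = 6.624 + j75.71 V
  V3 = 110·(cos(2.8°) + j·sin(2.8°)) = 109.9 + j5.373 V
Step 2 — Sum components: V_total = -29.83 + j66.99 V.
Step 3 — Convert to polar: |V_total| = 73.34 V, ∠V_total = 114.0°.

V_total = 73.34∠114.0° V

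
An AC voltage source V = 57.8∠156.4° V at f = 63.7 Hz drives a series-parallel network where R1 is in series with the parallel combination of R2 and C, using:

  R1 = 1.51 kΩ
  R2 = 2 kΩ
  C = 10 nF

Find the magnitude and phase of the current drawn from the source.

Step 1 — Angular frequency: ω = 2π·f = 2π·63.7 = 400.2 rad/s.
Step 2 — Component impedances:
  R1: Z = R = 1510 Ω
  R2: Z = R = 2000 Ω
  C: Z = 1/(jωC) = -j/(ω·C) = 0 - j2.499e+05 Ω
Step 3 — Parallel branch: R2 || C = 1/(1/R2 + 1/C) = 2000 - j16.01 Ω.
Step 4 — Series with R1: Z_total = R1 + (R2 || C) = 3510 - j16.01 Ω = 3510∠-0.3° Ω.
Step 5 — Source phasor: V = 57.8∠156.4° V = -52.97 + j23.14 V.
Step 6 — Ohm's law: I = V / Z_total = (-52.97 + j23.14) / (3510 - j16.01) = -0.01512 + j0.006524 A.
Step 7 — Convert to polar: |I| = 0.01647 A, ∠I = 156.7°.

I = 0.01647∠156.7° A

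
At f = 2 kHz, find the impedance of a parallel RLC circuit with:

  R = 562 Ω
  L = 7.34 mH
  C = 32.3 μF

Step 1 — Angular frequency: ω = 2π·f = 2π·2000 = 1.257e+04 rad/s.
Step 2 — Component impedances:
  R: Z = R = 562 Ω
  L: Z = jωL = j·1.257e+04·0.00734 = 0 + j92.24 Ω
  C: Z = 1/(jωC) = -j/(ω·C) = 0 - j2.464 Ω
Step 3 — Parallel combination: 1/Z_total = 1/R + 1/L + 1/C; Z_total = 0.0114 - j2.531 Ω = 2.531∠-89.7° Ω.

Z = 0.0114 - j2.531 Ω = 2.531∠-89.7° Ω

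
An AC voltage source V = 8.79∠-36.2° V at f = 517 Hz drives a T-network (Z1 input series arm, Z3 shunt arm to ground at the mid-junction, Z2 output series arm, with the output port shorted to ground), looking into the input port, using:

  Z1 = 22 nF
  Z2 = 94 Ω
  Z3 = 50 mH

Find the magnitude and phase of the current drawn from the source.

Step 1 — Angular frequency: ω = 2π·f = 2π·517 = 3248 rad/s.
Step 2 — Component impedances:
  Z1: Z = 1/(jωC) = -j/(ω·C) = 0 - j1.399e+04 Ω
  Z2: Z = R = 94 Ω
  Z3: Z = jωL = j·3248·0.05 = 0 + j162.4 Ω
Step 3 — With the output port shorted to ground, the output series arm Z2 runs from the junction to ground; the shunt arm Z3 also runs from the junction to ground. They appear in parallel: Z3 || Z2 = 70.41 + j40.75 Ω.
Step 4 — Series with input arm Z1: Z_in = Z1 + (Z3 || Z2) = 70.41 - j1.395e+04 Ω = 1.395e+04∠-89.7° Ω.
Step 5 — Source phasor: V = 8.79∠-36.2° V = 7.093 - j5.191 V.
Step 6 — Ohm's law: I = V / Z_total = (7.093 - j5.191) / (70.41 - j1.395e+04) = 0.0003746 + j0.0005065 A.
Step 7 — Convert to polar: |I| = 0.00063 A, ∠I = 53.5°.

I = 0.00063∠53.5° A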